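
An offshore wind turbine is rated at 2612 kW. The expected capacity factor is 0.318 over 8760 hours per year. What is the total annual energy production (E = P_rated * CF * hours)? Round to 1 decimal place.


Annual energy = rated_kW * capacity_factor * hours_per_year
Given: P_rated = 2612 kW, CF = 0.318, hours = 8760
E = 2612 * 0.318 * 8760
E = 7276196.2 kWh

7276196.2


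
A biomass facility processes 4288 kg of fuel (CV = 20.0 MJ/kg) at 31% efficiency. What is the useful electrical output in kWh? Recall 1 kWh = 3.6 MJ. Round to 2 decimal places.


Total energy = mass * CV = 4288 * 20.0 = 85760.0 MJ
Useful energy = total * eta = 85760.0 * 0.31 = 26585.6 MJ
Convert to kWh: 26585.6 / 3.6
Useful energy = 7384.89 kWh

7384.89


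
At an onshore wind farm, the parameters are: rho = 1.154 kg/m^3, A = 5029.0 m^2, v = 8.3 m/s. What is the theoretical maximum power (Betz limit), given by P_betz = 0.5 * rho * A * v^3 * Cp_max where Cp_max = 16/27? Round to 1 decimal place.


The Betz coefficient Cp_max = 16/27 = 0.5926
v^3 = 8.3^3 = 571.787
P_betz = 0.5 * rho * A * v^3 * Cp_max
P_betz = 0.5 * 1.154 * 5029.0 * 571.787 * 0.5926
P_betz = 983213.8 W

983213.8


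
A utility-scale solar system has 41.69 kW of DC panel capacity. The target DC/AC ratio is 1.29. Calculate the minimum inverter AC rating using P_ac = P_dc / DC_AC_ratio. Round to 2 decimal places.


The inverter AC capacity is determined by the DC/AC ratio.
Given: P_dc = 41.69 kW, DC/AC ratio = 1.29
P_ac = P_dc / ratio = 41.69 / 1.29
P_ac = 32.32 kW

32.32


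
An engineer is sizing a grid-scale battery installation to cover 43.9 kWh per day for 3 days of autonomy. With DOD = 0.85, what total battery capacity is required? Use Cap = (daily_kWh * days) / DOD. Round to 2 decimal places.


Total energy needed = daily * days = 43.9 * 3 = 131.7 kWh
Account for depth of discharge:
  Cap = total_energy / DOD = 131.7 / 0.85
  Cap = 154.94 kWh

154.94


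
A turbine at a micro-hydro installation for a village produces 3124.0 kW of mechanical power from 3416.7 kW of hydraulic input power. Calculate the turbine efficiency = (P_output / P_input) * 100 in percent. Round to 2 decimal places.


Turbine efficiency = (output power / input power) * 100
eta = (3124.0 / 3416.7) * 100
eta = 91.43%

91.43


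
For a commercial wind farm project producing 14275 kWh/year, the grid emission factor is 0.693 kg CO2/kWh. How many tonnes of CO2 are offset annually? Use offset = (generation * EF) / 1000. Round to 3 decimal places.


CO2 offset in kg = generation * emission_factor
CO2 offset = 14275 * 0.693 = 9892.58 kg
Convert to tonnes:
  CO2 offset = 9892.58 / 1000 = 9.893 tonnes

9.893


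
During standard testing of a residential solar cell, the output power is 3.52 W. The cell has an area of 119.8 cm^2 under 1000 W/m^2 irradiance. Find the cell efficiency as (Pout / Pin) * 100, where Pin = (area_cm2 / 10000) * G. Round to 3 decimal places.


First compute the input power:
  Pin = area_cm2 / 10000 * G = 119.8 / 10000 * 1000 = 11.98 W
Then compute efficiency:
  Efficiency = (Pout / Pin) * 100 = (3.52 / 11.98) * 100
  Efficiency = 29.382%

29.382


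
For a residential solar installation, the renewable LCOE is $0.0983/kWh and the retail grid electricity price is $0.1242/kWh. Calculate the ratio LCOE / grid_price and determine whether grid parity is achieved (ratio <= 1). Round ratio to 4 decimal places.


Compare LCOE to grid price:
  LCOE = $0.0983/kWh, Grid price = $0.1242/kWh
  Ratio = LCOE / grid_price = 0.0983 / 0.1242 = 0.7915
  Grid parity achieved (ratio <= 1)? yes

0.7915


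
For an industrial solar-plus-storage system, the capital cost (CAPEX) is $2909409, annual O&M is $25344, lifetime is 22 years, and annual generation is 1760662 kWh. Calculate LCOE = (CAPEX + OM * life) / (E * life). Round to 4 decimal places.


Total cost = CAPEX + OM * lifetime = 2909409 + 25344 * 22 = 2909409 + 557568 = 3466977
Total generation = annual * lifetime = 1760662 * 22 = 38734564 kWh
LCOE = 3466977 / 38734564
LCOE = 0.0895 $/kWh

0.0895


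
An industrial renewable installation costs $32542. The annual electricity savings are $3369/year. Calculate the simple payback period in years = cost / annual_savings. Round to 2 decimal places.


Simple payback period = initial cost / annual savings
Payback = 32542 / 3369
Payback = 9.66 years

9.66


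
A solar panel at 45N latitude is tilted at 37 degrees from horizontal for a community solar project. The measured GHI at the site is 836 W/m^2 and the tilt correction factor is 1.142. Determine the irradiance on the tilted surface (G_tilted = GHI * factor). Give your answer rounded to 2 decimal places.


Identify the given values:
  GHI = 836 W/m^2, tilt correction factor = 1.142
Apply the formula G_tilted = GHI * factor:
  G_tilted = 836 * 1.142
  G_tilted = 954.71 W/m^2

954.71


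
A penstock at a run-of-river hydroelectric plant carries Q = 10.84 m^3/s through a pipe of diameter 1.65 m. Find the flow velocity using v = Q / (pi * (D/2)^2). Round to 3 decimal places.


Compute pipe cross-sectional area:
  A = pi * (D/2)^2 = pi * (1.65/2)^2 = 2.1382 m^2
Calculate velocity:
  v = Q / A = 10.84 / 2.1382
  v = 5.070 m/s

5.070


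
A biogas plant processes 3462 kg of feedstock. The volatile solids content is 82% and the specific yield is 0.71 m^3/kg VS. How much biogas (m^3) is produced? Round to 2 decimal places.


Compute volatile solids:
  VS = mass * VS_fraction = 3462 * 0.82 = 2838.84 kg
Calculate biogas volume:
  Biogas = VS * specific_yield = 2838.84 * 0.71
  Biogas = 2015.58 m^3

2015.58


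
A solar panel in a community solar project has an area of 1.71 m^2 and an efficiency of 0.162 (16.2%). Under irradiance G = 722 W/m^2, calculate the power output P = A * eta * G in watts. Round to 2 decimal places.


Use the solar power formula P = A * eta * G.
Given: A = 1.71 m^2, eta = 0.162, G = 722 W/m^2
P = 1.71 * 0.162 * 722
P = 200.01 W

200.01


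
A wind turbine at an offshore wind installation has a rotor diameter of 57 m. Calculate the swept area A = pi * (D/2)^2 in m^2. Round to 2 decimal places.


Compute the rotor radius:
  r = D / 2 = 57 / 2 = 28.5 m
Calculate swept area:
  A = pi * r^2 = pi * 28.5^2
  A = 2551.76 m^2

2551.76


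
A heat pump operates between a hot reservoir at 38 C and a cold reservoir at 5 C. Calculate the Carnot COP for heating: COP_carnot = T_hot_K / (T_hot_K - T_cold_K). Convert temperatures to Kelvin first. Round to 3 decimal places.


Convert to Kelvin:
  T_hot = 38 + 273.15 = 311.15 K
  T_cold = 5 + 273.15 = 278.15 K
Apply Carnot COP formula:
  COP = T_hot_K / (T_hot_K - T_cold_K) = 311.15 / 33.0
  COP = 9.429

9.429


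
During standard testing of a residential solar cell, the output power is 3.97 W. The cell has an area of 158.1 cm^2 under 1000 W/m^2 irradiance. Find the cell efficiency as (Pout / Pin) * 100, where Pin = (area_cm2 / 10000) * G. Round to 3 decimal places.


First compute the input power:
  Pin = area_cm2 / 10000 * G = 158.1 / 10000 * 1000 = 15.81 W
Then compute efficiency:
  Efficiency = (Pout / Pin) * 100 = (3.97 / 15.81) * 100
  Efficiency = 25.111%

25.111


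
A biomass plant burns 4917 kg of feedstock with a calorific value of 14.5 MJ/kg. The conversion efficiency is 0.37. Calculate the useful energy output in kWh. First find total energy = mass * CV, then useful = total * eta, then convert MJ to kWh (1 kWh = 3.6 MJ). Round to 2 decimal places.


Total energy = mass * CV = 4917 * 14.5 = 71296.5 MJ
Useful energy = total * eta = 71296.5 * 0.37 = 26379.71 MJ
Convert to kWh: 26379.71 / 3.6
Useful energy = 7327.70 kWh

7327.70


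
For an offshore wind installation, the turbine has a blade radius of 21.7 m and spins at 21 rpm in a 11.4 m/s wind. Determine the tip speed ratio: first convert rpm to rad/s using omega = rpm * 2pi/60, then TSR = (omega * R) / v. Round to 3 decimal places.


Convert rotational speed to rad/s:
  omega = 21 * 2 * pi / 60 = 2.1991 rad/s
Compute tip speed:
  v_tip = omega * R = 2.1991 * 21.7 = 47.721 m/s
Tip speed ratio:
  TSR = v_tip / v_wind = 47.721 / 11.4 = 4.186

4.186


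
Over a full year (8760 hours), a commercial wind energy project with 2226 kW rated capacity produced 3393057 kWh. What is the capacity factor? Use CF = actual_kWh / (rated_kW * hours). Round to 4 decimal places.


Capacity factor = actual output / maximum possible output
Maximum possible = rated * hours = 2226 * 8760 = 19499760 kWh
CF = 3393057 / 19499760
CF = 0.1740

0.1740


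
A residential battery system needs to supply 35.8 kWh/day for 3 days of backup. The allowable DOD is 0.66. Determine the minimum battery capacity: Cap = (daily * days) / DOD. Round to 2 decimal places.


Total energy needed = daily * days = 35.8 * 3 = 107.4 kWh
Account for depth of discharge:
  Cap = total_energy / DOD = 107.4 / 0.66
  Cap = 162.73 kWh

162.73


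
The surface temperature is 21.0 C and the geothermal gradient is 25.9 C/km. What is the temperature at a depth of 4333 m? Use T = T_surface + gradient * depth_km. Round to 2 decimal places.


Convert depth to km: 4333 / 1000 = 4.333 km
Temperature increase = gradient * depth_km = 25.9 * 4.333 = 112.22 C
Temperature at depth = T_surface + delta_T = 21.0 + 112.22
T = 133.22 C

133.22


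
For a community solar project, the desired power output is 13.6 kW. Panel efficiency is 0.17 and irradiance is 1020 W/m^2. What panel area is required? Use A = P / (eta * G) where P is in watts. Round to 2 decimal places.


Convert target power to watts: P = 13.6 * 1000 = 13600.0 W
Compute denominator: eta * G = 0.17 * 1020 = 173.4
Required area A = P / (eta * G) = 13600.0 / 173.4
A = 78.43 m^2

78.43


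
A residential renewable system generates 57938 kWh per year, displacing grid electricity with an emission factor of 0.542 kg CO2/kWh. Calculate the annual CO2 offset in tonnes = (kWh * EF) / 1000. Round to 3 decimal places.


CO2 offset in kg = generation * emission_factor
CO2 offset = 57938 * 0.542 = 31402.4 kg
Convert to tonnes:
  CO2 offset = 31402.4 / 1000 = 31.402 tonnes

31.402


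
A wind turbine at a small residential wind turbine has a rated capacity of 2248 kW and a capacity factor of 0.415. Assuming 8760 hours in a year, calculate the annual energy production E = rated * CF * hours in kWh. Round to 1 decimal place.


Annual energy = rated_kW * capacity_factor * hours_per_year
Given: P_rated = 2248 kW, CF = 0.415, hours = 8760
E = 2248 * 0.415 * 8760
E = 8172379.2 kWh

8172379.2


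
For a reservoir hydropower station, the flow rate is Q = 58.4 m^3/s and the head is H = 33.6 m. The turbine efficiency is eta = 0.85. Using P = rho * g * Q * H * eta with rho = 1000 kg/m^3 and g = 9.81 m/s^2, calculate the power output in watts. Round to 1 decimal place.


Apply the hydropower formula P = rho * g * Q * H * eta
rho * g = 1000 * 9.81 = 9810.0
P = 9810.0 * 58.4 * 33.6 * 0.85
P = 16362138.2 W

16362138.2


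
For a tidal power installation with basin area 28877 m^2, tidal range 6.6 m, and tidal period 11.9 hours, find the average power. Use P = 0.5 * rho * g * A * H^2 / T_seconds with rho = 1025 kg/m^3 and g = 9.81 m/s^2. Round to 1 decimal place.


Convert period to seconds: T = 11.9 * 3600 = 42840.0 s
H^2 = 6.6^2 = 43.56
P = 0.5 * rho * g * A * H^2 / T
P = 0.5 * 1025 * 9.81 * 28877 * 43.56 / 42840.0
P = 147622.8 W

147622.8


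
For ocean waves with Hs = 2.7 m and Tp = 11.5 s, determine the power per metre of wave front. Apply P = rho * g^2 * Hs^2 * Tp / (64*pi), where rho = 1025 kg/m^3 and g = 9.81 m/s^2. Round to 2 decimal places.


Apply wave power formula:
  g^2 = 9.81^2 = 96.2361
  Hs^2 = 2.7^2 = 7.29
  Numerator = rho * g^2 * Hs^2 * Tp = 1025 * 96.2361 * 7.29 * 11.5 = 8269652.28
  Denominator = 64 * pi = 201.0619
  P = 8269652.28 / 201.0619 = 41129.88 W/m

41129.88


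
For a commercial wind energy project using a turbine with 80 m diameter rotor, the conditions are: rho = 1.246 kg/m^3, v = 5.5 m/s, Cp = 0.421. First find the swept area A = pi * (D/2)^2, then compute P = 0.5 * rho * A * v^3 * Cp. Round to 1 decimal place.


Step 1 -- Compute swept area:
  A = pi * (D/2)^2 = pi * (80/2)^2 = 5026.55 m^2
Step 2 -- Apply wind power equation:
  P = 0.5 * rho * A * v^3 * Cp
  v^3 = 5.5^3 = 166.375
  P = 0.5 * 1.246 * 5026.55 * 166.375 * 0.421
  P = 219345.2 W

219345.2


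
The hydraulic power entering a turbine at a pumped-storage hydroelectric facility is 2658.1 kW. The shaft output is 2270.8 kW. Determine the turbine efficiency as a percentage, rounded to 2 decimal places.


Turbine efficiency = (output power / input power) * 100
eta = (2270.8 / 2658.1) * 100
eta = 85.43%

85.43


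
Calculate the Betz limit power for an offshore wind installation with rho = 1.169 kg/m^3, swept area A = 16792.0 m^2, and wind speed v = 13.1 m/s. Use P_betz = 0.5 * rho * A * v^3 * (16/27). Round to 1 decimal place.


The Betz coefficient Cp_max = 16/27 = 0.5926
v^3 = 13.1^3 = 2248.091
P_betz = 0.5 * rho * A * v^3 * Cp_max
P_betz = 0.5 * 1.169 * 16792.0 * 2248.091 * 0.5926
P_betz = 13075462.1 W

13075462.1


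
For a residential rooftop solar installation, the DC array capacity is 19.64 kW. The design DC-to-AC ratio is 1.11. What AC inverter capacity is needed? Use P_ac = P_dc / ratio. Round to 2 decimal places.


The inverter AC capacity is determined by the DC/AC ratio.
Given: P_dc = 19.64 kW, DC/AC ratio = 1.11
P_ac = P_dc / ratio = 19.64 / 1.11
P_ac = 17.69 kW

17.69


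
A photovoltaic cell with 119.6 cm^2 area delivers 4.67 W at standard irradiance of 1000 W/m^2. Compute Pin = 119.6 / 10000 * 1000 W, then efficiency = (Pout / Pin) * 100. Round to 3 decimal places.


First compute the input power:
  Pin = area_cm2 / 10000 * G = 119.6 / 10000 * 1000 = 11.96 W
Then compute efficiency:
  Efficiency = (Pout / Pin) * 100 = (4.67 / 11.96) * 100
  Efficiency = 39.047%

39.047


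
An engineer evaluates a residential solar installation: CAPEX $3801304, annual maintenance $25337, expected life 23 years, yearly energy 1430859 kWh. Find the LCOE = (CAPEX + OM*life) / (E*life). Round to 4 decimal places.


Total cost = CAPEX + OM * lifetime = 3801304 + 25337 * 23 = 3801304 + 582751 = 4384055
Total generation = annual * lifetime = 1430859 * 23 = 32909757 kWh
LCOE = 4384055 / 32909757
LCOE = 0.1332 $/kWh

0.1332


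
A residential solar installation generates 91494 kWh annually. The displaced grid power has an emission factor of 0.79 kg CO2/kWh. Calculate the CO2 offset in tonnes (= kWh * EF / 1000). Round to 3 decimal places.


CO2 offset in kg = generation * emission_factor
CO2 offset = 91494 * 0.79 = 72280.26 kg
Convert to tonnes:
  CO2 offset = 72280.26 / 1000 = 72.280 tonnes

72.280


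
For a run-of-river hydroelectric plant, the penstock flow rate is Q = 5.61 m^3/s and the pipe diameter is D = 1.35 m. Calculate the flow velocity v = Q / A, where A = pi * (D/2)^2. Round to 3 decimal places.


Compute pipe cross-sectional area:
  A = pi * (D/2)^2 = pi * (1.35/2)^2 = 1.4314 m^2
Calculate velocity:
  v = Q / A = 5.61 / 1.4314
  v = 3.919 m/s

3.919


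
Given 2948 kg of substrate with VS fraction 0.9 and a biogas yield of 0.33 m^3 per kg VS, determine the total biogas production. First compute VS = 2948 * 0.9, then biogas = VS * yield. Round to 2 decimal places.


Compute volatile solids:
  VS = mass * VS_fraction = 2948 * 0.9 = 2653.2 kg
Calculate biogas volume:
  Biogas = VS * specific_yield = 2653.2 * 0.33
  Biogas = 875.56 m^3

875.56


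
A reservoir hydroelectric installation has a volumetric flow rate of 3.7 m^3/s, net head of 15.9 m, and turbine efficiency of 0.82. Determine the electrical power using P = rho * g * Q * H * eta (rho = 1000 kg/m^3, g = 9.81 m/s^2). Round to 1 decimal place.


Apply the hydropower formula P = rho * g * Q * H * eta
rho * g = 1000 * 9.81 = 9810.0
P = 9810.0 * 3.7 * 15.9 * 0.82
P = 473240.3 W

473240.3


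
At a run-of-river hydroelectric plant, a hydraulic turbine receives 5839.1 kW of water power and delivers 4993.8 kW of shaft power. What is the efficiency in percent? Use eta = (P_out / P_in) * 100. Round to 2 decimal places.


Turbine efficiency = (output power / input power) * 100
eta = (4993.8 / 5839.1) * 100
eta = 85.52%

85.52


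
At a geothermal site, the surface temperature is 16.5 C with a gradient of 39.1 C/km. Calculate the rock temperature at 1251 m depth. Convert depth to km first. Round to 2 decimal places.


Convert depth to km: 1251 / 1000 = 1.251 km
Temperature increase = gradient * depth_km = 39.1 * 1.251 = 48.91 C
Temperature at depth = T_surface + delta_T = 16.5 + 48.91
T = 65.41 C

65.41


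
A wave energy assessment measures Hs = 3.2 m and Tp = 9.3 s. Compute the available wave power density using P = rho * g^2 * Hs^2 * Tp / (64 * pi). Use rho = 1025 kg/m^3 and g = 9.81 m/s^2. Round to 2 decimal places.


Apply wave power formula:
  g^2 = 9.81^2 = 96.2361
  Hs^2 = 3.2^2 = 10.24
  Numerator = rho * g^2 * Hs^2 * Tp = 1025 * 96.2361 * 10.24 * 9.3 = 9393875.18
  Denominator = 64 * pi = 201.0619
  P = 9393875.18 / 201.0619 = 46721.30 W/m

46721.30


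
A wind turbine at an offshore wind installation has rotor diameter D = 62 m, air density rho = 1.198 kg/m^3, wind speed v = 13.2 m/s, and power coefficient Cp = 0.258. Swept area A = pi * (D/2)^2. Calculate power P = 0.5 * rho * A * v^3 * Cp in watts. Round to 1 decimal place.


Step 1 -- Compute swept area:
  A = pi * (D/2)^2 = pi * (62/2)^2 = 3019.07 m^2
Step 2 -- Apply wind power equation:
  P = 0.5 * rho * A * v^3 * Cp
  v^3 = 13.2^3 = 2299.968
  P = 0.5 * 1.198 * 3019.07 * 2299.968 * 0.258
  P = 1073103.4 W

1073103.4


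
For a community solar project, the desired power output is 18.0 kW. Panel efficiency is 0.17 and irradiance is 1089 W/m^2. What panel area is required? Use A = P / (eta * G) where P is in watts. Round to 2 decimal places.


Convert target power to watts: P = 18.0 * 1000 = 18000.0 W
Compute denominator: eta * G = 0.17 * 1089 = 185.13
Required area A = P / (eta * G) = 18000.0 / 185.13
A = 97.23 m^2

97.23


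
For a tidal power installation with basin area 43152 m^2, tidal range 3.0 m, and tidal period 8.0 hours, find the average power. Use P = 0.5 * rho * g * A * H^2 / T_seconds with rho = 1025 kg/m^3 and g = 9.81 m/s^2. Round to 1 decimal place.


Convert period to seconds: T = 8.0 * 3600 = 28800.0 s
H^2 = 3.0^2 = 9.0
P = 0.5 * rho * g * A * H^2 / T
P = 0.5 * 1025 * 9.81 * 43152 * 9.0 / 28800.0
P = 67797.5 W

67797.5


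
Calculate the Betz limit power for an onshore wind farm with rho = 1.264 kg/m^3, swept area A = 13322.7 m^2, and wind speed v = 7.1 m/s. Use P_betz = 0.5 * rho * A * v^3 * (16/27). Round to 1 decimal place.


The Betz coefficient Cp_max = 16/27 = 0.5926
v^3 = 7.1^3 = 357.911
P_betz = 0.5 * rho * A * v^3 * Cp_max
P_betz = 0.5 * 1.264 * 13322.7 * 357.911 * 0.5926
P_betz = 1785832.0 W

1785832.0


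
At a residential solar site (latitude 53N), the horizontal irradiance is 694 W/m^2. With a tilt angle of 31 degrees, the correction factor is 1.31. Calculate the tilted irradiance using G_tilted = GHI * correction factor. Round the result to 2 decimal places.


Identify the given values:
  GHI = 694 W/m^2, tilt correction factor = 1.31
Apply the formula G_tilted = GHI * factor:
  G_tilted = 694 * 1.31
  G_tilted = 909.14 W/m^2

909.14


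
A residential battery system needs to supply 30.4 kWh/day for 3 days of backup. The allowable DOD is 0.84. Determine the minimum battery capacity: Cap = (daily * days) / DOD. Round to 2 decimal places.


Total energy needed = daily * days = 30.4 * 3 = 91.2 kWh
Account for depth of discharge:
  Cap = total_energy / DOD = 91.2 / 0.84
  Cap = 108.57 kWh

108.57


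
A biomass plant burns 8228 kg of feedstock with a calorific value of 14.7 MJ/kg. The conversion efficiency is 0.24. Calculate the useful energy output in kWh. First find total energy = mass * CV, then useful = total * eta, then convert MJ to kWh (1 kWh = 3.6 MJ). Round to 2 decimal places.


Total energy = mass * CV = 8228 * 14.7 = 120951.6 MJ
Useful energy = total * eta = 120951.6 * 0.24 = 29028.38 MJ
Convert to kWh: 29028.38 / 3.6
Useful energy = 8063.44 kWh

8063.44


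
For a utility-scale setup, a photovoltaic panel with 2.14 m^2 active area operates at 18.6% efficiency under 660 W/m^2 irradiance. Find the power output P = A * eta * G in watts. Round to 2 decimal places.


Use the solar power formula P = A * eta * G.
Given: A = 2.14 m^2, eta = 0.186, G = 660 W/m^2
P = 2.14 * 0.186 * 660
P = 262.71 W

262.71


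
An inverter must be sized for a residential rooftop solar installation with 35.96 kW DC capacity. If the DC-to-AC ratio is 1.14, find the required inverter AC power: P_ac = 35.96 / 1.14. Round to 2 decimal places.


The inverter AC capacity is determined by the DC/AC ratio.
Given: P_dc = 35.96 kW, DC/AC ratio = 1.14
P_ac = P_dc / ratio = 35.96 / 1.14
P_ac = 31.54 kW

31.54


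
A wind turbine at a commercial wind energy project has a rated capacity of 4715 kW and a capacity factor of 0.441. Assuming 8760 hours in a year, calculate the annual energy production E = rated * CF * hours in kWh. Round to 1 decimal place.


Annual energy = rated_kW * capacity_factor * hours_per_year
Given: P_rated = 4715 kW, CF = 0.441, hours = 8760
E = 4715 * 0.441 * 8760
E = 18214799.4 kWh

18214799.4


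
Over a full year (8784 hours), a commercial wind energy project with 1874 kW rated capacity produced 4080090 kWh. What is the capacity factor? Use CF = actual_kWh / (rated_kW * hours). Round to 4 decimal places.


Capacity factor = actual output / maximum possible output
Maximum possible = rated * hours = 1874 * 8784 = 16461216 kWh
CF = 4080090 / 16461216
CF = 0.2479

0.2479


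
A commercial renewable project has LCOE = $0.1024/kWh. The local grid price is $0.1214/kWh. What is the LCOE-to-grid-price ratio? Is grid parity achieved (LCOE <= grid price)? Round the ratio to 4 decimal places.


Compare LCOE to grid price:
  LCOE = $0.1024/kWh, Grid price = $0.1214/kWh
  Ratio = LCOE / grid_price = 0.1024 / 0.1214 = 0.8435
  Grid parity achieved (ratio <= 1)? yes

0.8435


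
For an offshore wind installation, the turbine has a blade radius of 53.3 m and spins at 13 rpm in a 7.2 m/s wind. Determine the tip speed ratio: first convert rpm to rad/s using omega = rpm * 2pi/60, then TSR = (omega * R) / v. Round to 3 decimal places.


Convert rotational speed to rad/s:
  omega = 13 * 2 * pi / 60 = 1.3614 rad/s
Compute tip speed:
  v_tip = omega * R = 1.3614 * 53.3 = 72.56 m/s
Tip speed ratio:
  TSR = v_tip / v_wind = 72.56 / 7.2 = 10.078

10.078


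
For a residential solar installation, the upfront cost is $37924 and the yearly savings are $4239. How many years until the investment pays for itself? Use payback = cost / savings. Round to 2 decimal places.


Simple payback period = initial cost / annual savings
Payback = 37924 / 4239
Payback = 8.95 years

8.95


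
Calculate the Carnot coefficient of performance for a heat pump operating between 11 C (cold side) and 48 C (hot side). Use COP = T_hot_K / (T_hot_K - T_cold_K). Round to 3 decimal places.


Convert to Kelvin:
  T_hot = 48 + 273.15 = 321.15 K
  T_cold = 11 + 273.15 = 284.15 K
Apply Carnot COP formula:
  COP = T_hot_K / (T_hot_K - T_cold_K) = 321.15 / 37.0
  COP = 8.680

8.680


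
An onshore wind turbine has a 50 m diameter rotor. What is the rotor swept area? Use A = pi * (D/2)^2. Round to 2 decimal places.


Compute the rotor radius:
  r = D / 2 = 50 / 2 = 25.0 m
Calculate swept area:
  A = pi * r^2 = pi * 25.0^2
  A = 1963.50 m^2

1963.50


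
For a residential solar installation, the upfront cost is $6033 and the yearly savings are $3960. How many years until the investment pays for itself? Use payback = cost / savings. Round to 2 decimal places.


Simple payback period = initial cost / annual savings
Payback = 6033 / 3960
Payback = 1.52 years

1.52


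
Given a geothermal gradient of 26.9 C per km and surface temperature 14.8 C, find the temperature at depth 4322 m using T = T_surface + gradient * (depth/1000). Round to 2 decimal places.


Convert depth to km: 4322 / 1000 = 4.322 km
Temperature increase = gradient * depth_km = 26.9 * 4.322 = 116.26 C
Temperature at depth = T_surface + delta_T = 14.8 + 116.26
T = 131.06 C

131.06


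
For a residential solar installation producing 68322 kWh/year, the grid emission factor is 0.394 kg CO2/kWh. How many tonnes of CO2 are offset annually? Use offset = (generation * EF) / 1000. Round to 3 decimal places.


CO2 offset in kg = generation * emission_factor
CO2 offset = 68322 * 0.394 = 26918.87 kg
Convert to tonnes:
  CO2 offset = 26918.87 / 1000 = 26.919 tonnes

26.919


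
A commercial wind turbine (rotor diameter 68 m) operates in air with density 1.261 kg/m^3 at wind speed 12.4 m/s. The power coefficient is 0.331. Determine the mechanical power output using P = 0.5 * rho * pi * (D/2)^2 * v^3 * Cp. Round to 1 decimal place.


Step 1 -- Compute swept area:
  A = pi * (D/2)^2 = pi * (68/2)^2 = 3631.68 m^2
Step 2 -- Apply wind power equation:
  P = 0.5 * rho * A * v^3 * Cp
  v^3 = 12.4^3 = 1906.624
  P = 0.5 * 1.261 * 3631.68 * 1906.624 * 0.331
  P = 1445059.9 W

1445059.9


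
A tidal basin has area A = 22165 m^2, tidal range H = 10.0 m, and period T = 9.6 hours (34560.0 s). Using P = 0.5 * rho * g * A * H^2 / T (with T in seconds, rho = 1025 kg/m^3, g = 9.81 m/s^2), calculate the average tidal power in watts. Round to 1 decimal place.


Convert period to seconds: T = 9.6 * 3600 = 34560.0 s
H^2 = 10.0^2 = 100.0
P = 0.5 * rho * g * A * H^2 / T
P = 0.5 * 1025 * 9.81 * 22165 * 100.0 / 34560.0
P = 322445.9 W

322445.9


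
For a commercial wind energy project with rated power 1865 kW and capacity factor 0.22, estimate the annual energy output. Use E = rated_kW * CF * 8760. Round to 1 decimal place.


Annual energy = rated_kW * capacity_factor * hours_per_year
Given: P_rated = 1865 kW, CF = 0.22, hours = 8760
E = 1865 * 0.22 * 8760
E = 3594228.0 kWh

3594228.0


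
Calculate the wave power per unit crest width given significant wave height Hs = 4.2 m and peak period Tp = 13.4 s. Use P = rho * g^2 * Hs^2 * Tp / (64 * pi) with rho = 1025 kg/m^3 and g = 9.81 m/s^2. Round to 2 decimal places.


Apply wave power formula:
  g^2 = 9.81^2 = 96.2361
  Hs^2 = 4.2^2 = 17.64
  Numerator = rho * g^2 * Hs^2 * Tp = 1025 * 96.2361 * 17.64 * 13.4 = 23316601.98
  Denominator = 64 * pi = 201.0619
  P = 23316601.98 / 201.0619 = 115967.26 W/m

115967.26


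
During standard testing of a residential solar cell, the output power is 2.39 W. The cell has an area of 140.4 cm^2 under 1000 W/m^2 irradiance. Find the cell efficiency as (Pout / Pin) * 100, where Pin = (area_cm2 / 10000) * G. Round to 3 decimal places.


First compute the input power:
  Pin = area_cm2 / 10000 * G = 140.4 / 10000 * 1000 = 14.04 W
Then compute efficiency:
  Efficiency = (Pout / Pin) * 100 = (2.39 / 14.04) * 100
  Efficiency = 17.023%

17.023


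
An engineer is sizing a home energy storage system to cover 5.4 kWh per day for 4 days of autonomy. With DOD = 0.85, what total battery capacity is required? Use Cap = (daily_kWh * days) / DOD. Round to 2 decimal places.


Total energy needed = daily * days = 5.4 * 4 = 21.6 kWh
Account for depth of discharge:
  Cap = total_energy / DOD = 21.6 / 0.85
  Cap = 25.41 kWh

25.41


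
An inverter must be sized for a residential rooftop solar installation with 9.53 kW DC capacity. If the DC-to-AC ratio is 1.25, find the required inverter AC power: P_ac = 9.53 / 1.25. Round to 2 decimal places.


The inverter AC capacity is determined by the DC/AC ratio.
Given: P_dc = 9.53 kW, DC/AC ratio = 1.25
P_ac = P_dc / ratio = 9.53 / 1.25
P_ac = 7.62 kW

7.62


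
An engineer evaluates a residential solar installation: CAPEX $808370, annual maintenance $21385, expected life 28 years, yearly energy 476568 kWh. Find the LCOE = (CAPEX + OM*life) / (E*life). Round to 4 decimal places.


Total cost = CAPEX + OM * lifetime = 808370 + 21385 * 28 = 808370 + 598780 = 1407150
Total generation = annual * lifetime = 476568 * 28 = 13343904 kWh
LCOE = 1407150 / 13343904
LCOE = 0.1055 $/kWh

0.1055


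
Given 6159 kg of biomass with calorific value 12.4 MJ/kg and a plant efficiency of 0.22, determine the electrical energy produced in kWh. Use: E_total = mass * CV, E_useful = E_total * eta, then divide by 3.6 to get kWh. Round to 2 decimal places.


Total energy = mass * CV = 6159 * 12.4 = 76371.6 MJ
Useful energy = total * eta = 76371.6 * 0.22 = 16801.75 MJ
Convert to kWh: 16801.75 / 3.6
Useful energy = 4667.15 kWh

4667.15


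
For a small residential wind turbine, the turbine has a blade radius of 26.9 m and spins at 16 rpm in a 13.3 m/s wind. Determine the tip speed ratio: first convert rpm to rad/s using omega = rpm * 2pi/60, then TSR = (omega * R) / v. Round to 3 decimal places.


Convert rotational speed to rad/s:
  omega = 16 * 2 * pi / 60 = 1.6755 rad/s
Compute tip speed:
  v_tip = omega * R = 1.6755 * 26.9 = 45.071 m/s
Tip speed ratio:
  TSR = v_tip / v_wind = 45.071 / 13.3 = 3.389

3.389


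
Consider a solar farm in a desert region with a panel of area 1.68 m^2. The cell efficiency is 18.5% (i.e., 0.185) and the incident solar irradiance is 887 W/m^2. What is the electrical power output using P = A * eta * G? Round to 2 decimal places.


Use the solar power formula P = A * eta * G.
Given: A = 1.68 m^2, eta = 0.185, G = 887 W/m^2
P = 1.68 * 0.185 * 887
P = 275.68 W

275.68


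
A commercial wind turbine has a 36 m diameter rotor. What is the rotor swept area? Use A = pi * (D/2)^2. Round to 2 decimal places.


Compute the rotor radius:
  r = D / 2 = 36 / 2 = 18.0 m
Calculate swept area:
  A = pi * r^2 = pi * 18.0^2
  A = 1017.88 m^2

1017.88


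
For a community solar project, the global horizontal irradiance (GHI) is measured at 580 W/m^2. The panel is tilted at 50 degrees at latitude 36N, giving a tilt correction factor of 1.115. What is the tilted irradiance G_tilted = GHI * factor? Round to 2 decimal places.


Identify the given values:
  GHI = 580 W/m^2, tilt correction factor = 1.115
Apply the formula G_tilted = GHI * factor:
  G_tilted = 580 * 1.115
  G_tilted = 646.70 W/m^2

646.70


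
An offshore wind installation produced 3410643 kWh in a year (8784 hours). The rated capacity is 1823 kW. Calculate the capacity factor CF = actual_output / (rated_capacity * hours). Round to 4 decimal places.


Capacity factor = actual output / maximum possible output
Maximum possible = rated * hours = 1823 * 8784 = 16013232 kWh
CF = 3410643 / 16013232
CF = 0.2130

0.2130


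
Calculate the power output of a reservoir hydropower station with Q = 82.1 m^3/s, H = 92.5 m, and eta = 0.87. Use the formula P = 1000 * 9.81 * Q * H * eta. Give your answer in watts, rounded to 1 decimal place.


Apply the hydropower formula P = rho * g * Q * H * eta
rho * g = 1000 * 9.81 = 9810.0
P = 9810.0 * 82.1 * 92.5 * 0.87
P = 64814645.5 W

64814645.5


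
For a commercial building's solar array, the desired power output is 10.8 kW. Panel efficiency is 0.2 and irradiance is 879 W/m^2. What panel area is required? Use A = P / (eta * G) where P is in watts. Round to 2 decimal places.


Convert target power to watts: P = 10.8 * 1000 = 10800.0 W
Compute denominator: eta * G = 0.2 * 879 = 175.8
Required area A = P / (eta * G) = 10800.0 / 175.8
A = 61.43 m^2

61.43


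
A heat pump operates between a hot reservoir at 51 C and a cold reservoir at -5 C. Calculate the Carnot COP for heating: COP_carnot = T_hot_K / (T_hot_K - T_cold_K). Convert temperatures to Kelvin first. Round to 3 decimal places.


Convert to Kelvin:
  T_hot = 51 + 273.15 = 324.15 K
  T_cold = -5 + 273.15 = 268.15 K
Apply Carnot COP formula:
  COP = T_hot_K / (T_hot_K - T_cold_K) = 324.15 / 56.0
  COP = 5.788

5.788


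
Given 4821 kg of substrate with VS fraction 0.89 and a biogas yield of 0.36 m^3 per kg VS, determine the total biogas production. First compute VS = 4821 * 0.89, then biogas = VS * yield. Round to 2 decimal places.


Compute volatile solids:
  VS = mass * VS_fraction = 4821 * 0.89 = 4290.69 kg
Calculate biogas volume:
  Biogas = VS * specific_yield = 4290.69 * 0.36
  Biogas = 1544.65 m^3

1544.65


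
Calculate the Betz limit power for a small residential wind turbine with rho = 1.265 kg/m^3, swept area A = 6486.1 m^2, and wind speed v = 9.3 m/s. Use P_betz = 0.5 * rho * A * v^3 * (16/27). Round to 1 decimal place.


The Betz coefficient Cp_max = 16/27 = 0.5926
v^3 = 9.3^3 = 804.357
P_betz = 0.5 * rho * A * v^3 * Cp_max
P_betz = 0.5 * 1.265 * 6486.1 * 804.357 * 0.5926
P_betz = 1955461.3 W

1955461.3


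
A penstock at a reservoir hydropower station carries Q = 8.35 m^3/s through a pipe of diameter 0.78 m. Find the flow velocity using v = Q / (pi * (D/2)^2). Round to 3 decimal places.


Compute pipe cross-sectional area:
  A = pi * (D/2)^2 = pi * (0.78/2)^2 = 0.4778 m^2
Calculate velocity:
  v = Q / A = 8.35 / 0.4778
  v = 17.475 m/s

17.475


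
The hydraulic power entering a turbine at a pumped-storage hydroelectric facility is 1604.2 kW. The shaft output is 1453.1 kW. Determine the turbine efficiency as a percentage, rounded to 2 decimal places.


Turbine efficiency = (output power / input power) * 100
eta = (1453.1 / 1604.2) * 100
eta = 90.58%

90.58


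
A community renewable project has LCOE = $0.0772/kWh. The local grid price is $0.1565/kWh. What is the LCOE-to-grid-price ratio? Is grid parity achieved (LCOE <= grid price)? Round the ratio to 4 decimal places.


Compare LCOE to grid price:
  LCOE = $0.0772/kWh, Grid price = $0.1565/kWh
  Ratio = LCOE / grid_price = 0.0772 / 0.1565 = 0.4933
  Grid parity achieved (ratio <= 1)? yes

0.4933


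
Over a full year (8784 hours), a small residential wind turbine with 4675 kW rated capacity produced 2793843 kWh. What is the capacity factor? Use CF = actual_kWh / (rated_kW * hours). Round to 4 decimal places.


Capacity factor = actual output / maximum possible output
Maximum possible = rated * hours = 4675 * 8784 = 41065200 kWh
CF = 2793843 / 41065200
CF = 0.0680

0.0680


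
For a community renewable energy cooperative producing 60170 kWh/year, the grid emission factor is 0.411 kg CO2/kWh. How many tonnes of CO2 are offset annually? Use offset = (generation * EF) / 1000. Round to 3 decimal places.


CO2 offset in kg = generation * emission_factor
CO2 offset = 60170 * 0.411 = 24729.87 kg
Convert to tonnes:
  CO2 offset = 24729.87 / 1000 = 24.730 tonnes

24.730


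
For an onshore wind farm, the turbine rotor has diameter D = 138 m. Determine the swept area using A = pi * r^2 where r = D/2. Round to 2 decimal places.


Compute the rotor radius:
  r = D / 2 = 138 / 2 = 69.0 m
Calculate swept area:
  A = pi * r^2 = pi * 69.0^2
  A = 14957.12 m^2

14957.12


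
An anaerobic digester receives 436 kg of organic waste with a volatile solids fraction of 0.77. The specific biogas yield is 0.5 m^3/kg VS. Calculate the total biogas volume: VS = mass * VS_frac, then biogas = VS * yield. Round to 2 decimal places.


Compute volatile solids:
  VS = mass * VS_fraction = 436 * 0.77 = 335.72 kg
Calculate biogas volume:
  Biogas = VS * specific_yield = 335.72 * 0.5
  Biogas = 167.86 m^3

167.86


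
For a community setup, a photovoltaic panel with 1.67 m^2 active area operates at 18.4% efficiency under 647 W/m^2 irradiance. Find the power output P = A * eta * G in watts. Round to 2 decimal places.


Use the solar power formula P = A * eta * G.
Given: A = 1.67 m^2, eta = 0.184, G = 647 W/m^2
P = 1.67 * 0.184 * 647
P = 198.81 W

198.81


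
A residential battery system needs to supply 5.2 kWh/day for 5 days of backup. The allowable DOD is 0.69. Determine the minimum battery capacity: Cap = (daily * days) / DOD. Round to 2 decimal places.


Total energy needed = daily * days = 5.2 * 5 = 26.0 kWh
Account for depth of discharge:
  Cap = total_energy / DOD = 26.0 / 0.69
  Cap = 37.68 kWh

37.68


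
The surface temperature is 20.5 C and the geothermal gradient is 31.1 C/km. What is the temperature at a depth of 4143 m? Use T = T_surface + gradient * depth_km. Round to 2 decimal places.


Convert depth to km: 4143 / 1000 = 4.143 km
Temperature increase = gradient * depth_km = 31.1 * 4.143 = 128.85 C
Temperature at depth = T_surface + delta_T = 20.5 + 128.85
T = 149.35 C

149.35


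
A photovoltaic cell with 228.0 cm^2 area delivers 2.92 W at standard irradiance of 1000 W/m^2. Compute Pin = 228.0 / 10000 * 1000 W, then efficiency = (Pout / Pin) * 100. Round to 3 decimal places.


First compute the input power:
  Pin = area_cm2 / 10000 * G = 228.0 / 10000 * 1000 = 22.8 W
Then compute efficiency:
  Efficiency = (Pout / Pin) * 100 = (2.92 / 22.8) * 100
  Efficiency = 12.807%

12.807


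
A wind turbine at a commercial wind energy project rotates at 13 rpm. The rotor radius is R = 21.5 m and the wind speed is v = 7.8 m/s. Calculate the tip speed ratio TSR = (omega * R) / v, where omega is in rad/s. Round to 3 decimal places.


Convert rotational speed to rad/s:
  omega = 13 * 2 * pi / 60 = 1.3614 rad/s
Compute tip speed:
  v_tip = omega * R = 1.3614 * 21.5 = 29.269 m/s
Tip speed ratio:
  TSR = v_tip / v_wind = 29.269 / 7.8 = 3.752

3.752


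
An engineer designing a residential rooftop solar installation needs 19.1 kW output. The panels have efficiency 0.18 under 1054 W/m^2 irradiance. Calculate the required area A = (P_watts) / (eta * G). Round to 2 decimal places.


Convert target power to watts: P = 19.1 * 1000 = 19100.0 W
Compute denominator: eta * G = 0.18 * 1054 = 189.72
Required area A = P / (eta * G) = 19100.0 / 189.72
A = 100.67 m^2

100.67


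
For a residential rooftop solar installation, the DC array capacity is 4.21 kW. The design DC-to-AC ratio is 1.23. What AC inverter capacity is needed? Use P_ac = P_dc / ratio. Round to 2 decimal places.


The inverter AC capacity is determined by the DC/AC ratio.
Given: P_dc = 4.21 kW, DC/AC ratio = 1.23
P_ac = P_dc / ratio = 4.21 / 1.23
P_ac = 3.42 kW

3.42


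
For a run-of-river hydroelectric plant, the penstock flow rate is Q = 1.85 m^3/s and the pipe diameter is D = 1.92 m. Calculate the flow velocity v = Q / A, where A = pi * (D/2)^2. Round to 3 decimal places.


Compute pipe cross-sectional area:
  A = pi * (D/2)^2 = pi * (1.92/2)^2 = 2.8953 m^2
Calculate velocity:
  v = Q / A = 1.85 / 2.8953
  v = 0.639 m/s

0.639


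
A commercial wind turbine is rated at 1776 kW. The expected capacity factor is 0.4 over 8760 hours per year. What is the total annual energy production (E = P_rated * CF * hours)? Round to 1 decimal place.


Annual energy = rated_kW * capacity_factor * hours_per_year
Given: P_rated = 1776 kW, CF = 0.4, hours = 8760
E = 1776 * 0.4 * 8760
E = 6223104.0 kWh

6223104.0


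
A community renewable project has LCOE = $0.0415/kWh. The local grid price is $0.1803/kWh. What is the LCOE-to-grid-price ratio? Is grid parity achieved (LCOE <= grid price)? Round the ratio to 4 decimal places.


Compare LCOE to grid price:
  LCOE = $0.0415/kWh, Grid price = $0.1803/kWh
  Ratio = LCOE / grid_price = 0.0415 / 0.1803 = 0.2302
  Grid parity achieved (ratio <= 1)? yes

0.2302


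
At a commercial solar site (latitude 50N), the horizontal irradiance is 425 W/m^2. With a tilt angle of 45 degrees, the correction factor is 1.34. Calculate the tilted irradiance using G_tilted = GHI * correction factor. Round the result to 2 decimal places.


Identify the given values:
  GHI = 425 W/m^2, tilt correction factor = 1.34
Apply the formula G_tilted = GHI * factor:
  G_tilted = 425 * 1.34
  G_tilted = 569.50 W/m^2

569.50


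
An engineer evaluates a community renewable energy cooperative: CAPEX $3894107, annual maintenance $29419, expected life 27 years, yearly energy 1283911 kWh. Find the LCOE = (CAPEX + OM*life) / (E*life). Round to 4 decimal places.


Total cost = CAPEX + OM * lifetime = 3894107 + 29419 * 27 = 3894107 + 794313 = 4688420
Total generation = annual * lifetime = 1283911 * 27 = 34665597 kWh
LCOE = 4688420 / 34665597
LCOE = 0.1352 $/kWh

0.1352
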